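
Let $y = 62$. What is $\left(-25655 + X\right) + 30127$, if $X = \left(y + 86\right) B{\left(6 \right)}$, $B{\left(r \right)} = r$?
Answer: $5360$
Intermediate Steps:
$X = 888$ ($X = \left(62 + 86\right) 6 = 148 \cdot 6 = 888$)
$\left(-25655 + X\right) + 30127 = \left(-25655 + 888\right) + 30127 = -24767 + 30127 = 5360$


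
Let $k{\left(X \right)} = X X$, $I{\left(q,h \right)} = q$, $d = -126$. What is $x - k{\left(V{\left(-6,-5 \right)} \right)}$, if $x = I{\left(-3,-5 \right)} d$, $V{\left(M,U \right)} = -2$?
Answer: $374$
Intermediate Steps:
$k{\left(X \right)} = X^{2}$
$x = 378$ ($x = \left(-3\right) \left(-126\right) = 378$)
$x - k{\left(V{\left(-6,-5 \right)} \right)} = 378 - \left(-2\right)^{2} = 378 - 4 = 374$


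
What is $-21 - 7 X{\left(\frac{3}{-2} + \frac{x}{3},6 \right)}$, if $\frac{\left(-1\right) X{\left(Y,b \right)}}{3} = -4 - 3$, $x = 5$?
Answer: $-168$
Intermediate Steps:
$X{\left(Y,b \right)} = 21$ ($X{\left(Y,b \right)} = - 3 \left(-4 - 3\right) = \left(-3\right) \left(-7\right) = 21$)
$-21 - 7 X{\left(\frac{3}{-2} + \frac{x}{3},6 \right)} = -21 - 147 = -168$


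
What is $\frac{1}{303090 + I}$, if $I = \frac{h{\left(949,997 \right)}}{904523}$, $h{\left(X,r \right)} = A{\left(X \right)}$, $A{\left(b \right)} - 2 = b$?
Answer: $\frac{904523}{274151877021} \approx 3.2993 \cdot 10^{-6}$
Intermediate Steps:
$A{\left(b \right)} = 2 + b$
$h{\left(X,r \right)} = 2 + X$
$I = \frac{951}{904523}$ ($I = \frac{2 + 949}{904523} = 951 \cdot \frac{1}{904523} = \frac{951}{904523} \approx 0.0010514$)
$\frac{1}{303090 + I} = \frac{1}{303090 + \frac{951}{904523}} = \frac{1}{\frac{274151877021}{904523}} = \frac{904523}{274151877021}$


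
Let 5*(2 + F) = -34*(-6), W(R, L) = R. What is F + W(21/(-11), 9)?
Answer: 2029/55 ≈ 36.891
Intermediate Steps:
F = 194/5 (F = -2 + (-34*(-6))/5 = -2 + (1/5)*204 = -2 + 204/5 = 194/5 ≈ 38.800)
F + W(21/(-11), 9) = 194/5 + 21/(-11) = 194/5 + 21*(-1/11) = 194/5 - 21/11 = 2029/55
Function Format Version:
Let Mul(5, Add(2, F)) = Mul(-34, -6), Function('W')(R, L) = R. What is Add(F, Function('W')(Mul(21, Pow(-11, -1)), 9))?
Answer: Rational(2029, 55) ≈ 36.891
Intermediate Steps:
F = Rational(194, 5) (F = Add(-2, Mul(Rational(1, 5), Mul(-34, -6))) = Add(-2, Mul(Rational(1, 5), 204)) = Add(-2, Rational(204, 5)) = Rational(194, 5) ≈ 38.800)
Add(F, Function('W')(Mul(21, Pow(-11, -1)), 9)) = Add(Rational(194, 5), Mul(21, Pow(-11, -1))) = Add(Rational(194, 5), Mul(21, Rational(-1, 11))) = Add(Rational(194, 5), Rational(-21, 11)) = Rational(2029, 55)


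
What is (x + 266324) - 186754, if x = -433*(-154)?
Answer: 146252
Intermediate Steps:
x = 66682
(x + 266324) - 186754 = (66682 + 266324) - 186754 = 333006 - 186754 = 146252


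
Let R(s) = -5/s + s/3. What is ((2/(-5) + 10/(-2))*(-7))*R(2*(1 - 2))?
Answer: 693/10 ≈ 69.300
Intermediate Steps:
R(s) = -5/s + s/3 (R(s) = -5/s + s*(⅓) = -5/s + s/3)
((2/(-5) + 10/(-2))*(-7))*R(2*(1 - 2)) = ((2/(-5) + 10/(-2))*(-7))*(-5*1/(2*(1 - 2)) + (2*(1 - 2))/3) = ((2*(-⅕) + 10*(-½))*(-7))*(-5/(2*(-1)) + (2*(-1))/3) = ((-⅖ - 5)*(-7))*(-5/(-2) + (⅓)*(-2)) = (-27/5*(-7))*(-5*(-½) - ⅔) = 189*(5/2 - ⅔)/5 = (189/5)*(11/6) = 693/10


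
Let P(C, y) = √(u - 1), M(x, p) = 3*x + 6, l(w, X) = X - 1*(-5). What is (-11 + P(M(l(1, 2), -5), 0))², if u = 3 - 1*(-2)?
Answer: 81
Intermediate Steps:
u = 5 (u = 3 + 2 = 5)
l(w, X) = 5 + X (l(w, X) = X + 5 = 5 + X)
M(x, p) = 6 + 3*x
P(C, y) = 2 (P(C, y) = √(5 - 1) = √4 = 2)
(-11 + P(M(l(1, 2), -5), 0))² = (-11 + 2)² = (-9)² = 81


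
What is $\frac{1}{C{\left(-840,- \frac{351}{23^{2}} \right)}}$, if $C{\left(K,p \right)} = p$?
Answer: $- \frac{529}{351} \approx -1.5071$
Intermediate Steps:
$\frac{1}{C{\left(-840,- \frac{351}{23^{2}} \right)}} = \frac{1}{\left(-351\right) \frac{1}{23^{2}}} = \frac{1}{\left(-351\right) \frac{1}{529}} = \frac{1}{- \frac{351}{529}} = - \frac{529}{351}$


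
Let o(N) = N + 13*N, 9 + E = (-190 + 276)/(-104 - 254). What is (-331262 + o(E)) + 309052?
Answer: -3998746/179 ≈ -22339.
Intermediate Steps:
E = -1654/179 (E = -9 + (-190 + 276)/(-104 - 254) = -9 + 86/(-358) = -9 + 86*(-1/358) = -9 - 43/179 = -1654/179 ≈ -9.2402)
o(N) = 14*N
(-331262 + o(E)) + 309052 = (-331262 + 14*(-1654/179)) + 309052 = (-331262 - 23156/179) + 309052 = -59319054/179 + 309052 = -3998746/179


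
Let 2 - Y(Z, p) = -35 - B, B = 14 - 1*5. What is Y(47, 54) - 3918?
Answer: -3872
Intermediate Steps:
B = 9 (B = 14 - 5 = 9)
Y(Z, p) = 46 (Y(Z, p) = 2 - (-35 - 1*9) = 2 - (-35 - 9) = 2 - 1*(-44) = 2 + 44 = 46)
Y(47, 54) - 3918 = 46 - 3918 = -3872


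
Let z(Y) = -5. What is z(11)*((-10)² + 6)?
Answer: -530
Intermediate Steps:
z(11)*((-10)² + 6) = -5*((-10)² + 6) = -5*(100 + 6) = -5*106 = -530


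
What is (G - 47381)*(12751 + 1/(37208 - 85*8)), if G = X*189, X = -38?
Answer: -25413728247827/36528 ≈ -6.9573e+8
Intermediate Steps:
G = -7182 (G = -38*189 = -7182)
(G - 47381)*(12751 + 1/(37208 - 85*8)) = (-7182 - 47381)*(12751 + 1/(37208 - 85*8)) = -54563*(12751 + 1/(37208 - 680)) = -54563*(12751 + 1/36528) = -54563*465768529/36528 = -25413728247827/36528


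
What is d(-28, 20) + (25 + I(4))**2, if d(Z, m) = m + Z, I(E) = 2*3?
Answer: 953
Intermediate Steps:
I(E) = 6
d(Z, m) = Z + m
d(-28, 20) + (25 + I(4))**2 = (-28 + 20) + (25 + 6)**2 = -8 + 31**2 = -8 + 961 = 953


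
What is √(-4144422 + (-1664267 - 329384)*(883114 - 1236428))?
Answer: 92*√83220778 ≈ 8.3927e+5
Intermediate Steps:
√(-4144422 + (-1664267 - 329384)*(883114 - 1236428)) = √(-4144422 - 1993651*(-353314)) = √(-4144422 + 704384809414) = √704380664992 = 92*√83220778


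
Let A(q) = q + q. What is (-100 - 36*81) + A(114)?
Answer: -2788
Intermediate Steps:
A(q) = 2*q
(-100 - 36*81) + A(114) = (-100 - 36*81) + 2*114 = (-100 - 2916) + 228 = -3016 + 228 = -2788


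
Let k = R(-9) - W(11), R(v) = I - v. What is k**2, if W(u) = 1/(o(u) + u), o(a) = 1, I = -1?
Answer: 9025/144 ≈ 62.674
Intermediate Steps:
R(v) = -1 - v
W(u) = 1/(1 + u)
k = 95/12 (k = (-1 - 1*(-9)) - 1/(1 + 11) = (-1 + 9) - 1/12 = 8 - 1*1/12 = 8 - 1/12 = 95/12 ≈ 7.9167)
k**2 = (95/12)**2 = 9025/144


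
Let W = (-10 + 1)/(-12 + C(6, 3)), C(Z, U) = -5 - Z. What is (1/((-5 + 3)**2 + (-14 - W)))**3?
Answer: -12167/13651919 ≈ -0.00089123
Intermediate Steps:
W = 9/23 (W = (-10 + 1)/(-12 + (-5 - 1*6)) = -9/(-12 + (-5 - 6)) = -9/(-12 - 11) = -9/(-23) = -9*(-1/23) = 9/23 ≈ 0.39130)
(1/((-5 + 3)**2 + (-14 - W)))**3 = (1/((-5 + 3)**2 + (-14 - 1*9/23)))**3 = (1/((-2)**2 + (-14 - 9/23)))**3 = (1/(4 - 331/23))**3 = (1/(-239/23))**3 = (-23/239)**3 = -12167/13651919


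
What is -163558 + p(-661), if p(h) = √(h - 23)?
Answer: -163558 + 6*I*√19 ≈ -1.6356e+5 + 26.153*I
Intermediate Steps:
p(h) = √(-23 + h)
-163558 + p(-661) = -163558 + √(-23 - 661) = -163558 + √(-684) = -163558 + 6*I*√19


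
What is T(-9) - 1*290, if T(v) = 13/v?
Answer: -2623/9 ≈ -291.44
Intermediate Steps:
T(-9) - 1*290 = 13/(-9) - 1*290 = 13*(-⅑) - 290 = -13/9 - 290 = -2623/9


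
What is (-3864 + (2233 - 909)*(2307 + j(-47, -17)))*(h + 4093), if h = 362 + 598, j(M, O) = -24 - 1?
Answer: 15247447712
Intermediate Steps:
j(M, O) = -25
h = 960
(-3864 + (2233 - 909)*(2307 + j(-47, -17)))*(h + 4093) = (-3864 + (2233 - 909)*(2307 - 25))*(960 + 4093) = (-3864 + 1324*2282)*5053 = (-3864 + 3021368)*5053 = 3017504*5053 = 15247447712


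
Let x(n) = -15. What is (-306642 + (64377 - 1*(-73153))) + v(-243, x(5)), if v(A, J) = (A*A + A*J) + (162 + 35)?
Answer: -106221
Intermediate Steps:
v(A, J) = 197 + A² + A*J (v(A, J) = (A² + A*J) + 197 = 197 + A² + A*J)
(-306642 + (64377 - 1*(-73153))) + v(-243, x(5)) = (-306642 + (64377 - 1*(-73153))) + (197 + (-243)² - 243*(-15)) = (-306642 + (64377 + 73153)) + (197 + 59049 + 3645) = (-306642 + 137530) + 62891 = -169112 + 62891 = -106221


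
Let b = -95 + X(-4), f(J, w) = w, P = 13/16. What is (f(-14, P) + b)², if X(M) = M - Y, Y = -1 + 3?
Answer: 2569609/256 ≈ 10038.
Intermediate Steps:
P = 13/16 (P = 13*(1/16) = 13/16 ≈ 0.81250)
Y = 2
X(M) = -2 + M (X(M) = M - 1*2 = M - 2 = -2 + M)
b = -101 (b = -95 + (-2 - 4) = -95 - 6 = -101)
(f(-14, P) + b)² = (13/16 - 101)² = (-1603/16)² = 2569609/256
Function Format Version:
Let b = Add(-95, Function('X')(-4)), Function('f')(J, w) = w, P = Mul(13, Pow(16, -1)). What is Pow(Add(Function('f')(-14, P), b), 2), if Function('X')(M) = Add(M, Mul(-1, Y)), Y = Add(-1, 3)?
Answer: Rational(2569609, 256) ≈ 10038.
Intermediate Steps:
P = Rational(13, 16) (P = Mul(13, Rational(1, 16)) = Rational(13, 16) ≈ 0.81250)
Y = 2
Function('X')(M) = Add(-2, M) (Function('X')(M) = Add(M, Mul(-1, 2)) = Add(M, -2) = Add(-2, M))
b = -101 (b = Add(-95, Add(-2, -4)) = Add(-95, -6) = -101)
Pow(Add(Function('f')(-14, P), b), 2) = Pow(Add(Rational(13, 16), -101), 2) = Pow(Rational(-1603, 16), 2) = Rational(2569609, 256)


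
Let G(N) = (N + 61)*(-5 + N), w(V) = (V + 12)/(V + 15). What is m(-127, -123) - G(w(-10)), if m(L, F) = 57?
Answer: 8486/25 ≈ 339.44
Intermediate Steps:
w(V) = (12 + V)/(15 + V)
G(N) = (-5 + N)*(61 + N) (G(N) = (61 + N)*(-5 + N) = (-5 + N)*(61 + N))
m(-127, -123) - G(w(-10)) = 57 - (-305 + ((12 - 10)/(15 - 10))² + 56*((12 - 10)/(15 - 10))) = 57 - (-305 + (2/5)² + 56*(2/5)) = 57 - (-305 + ((⅕)*2)² + 56*((⅕)*2)) = 57 - (-305 + (⅖)² + 56*(⅖)) = 57 - (-305 + 4/25 + 112/5) = 57 - 1*(-7061/25) = 57 + 7061/25 = 8486/25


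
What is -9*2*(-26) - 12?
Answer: 456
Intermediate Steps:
-9*2*(-26) - 12 = -18*(-26) - 12 = 468 - 12 = 456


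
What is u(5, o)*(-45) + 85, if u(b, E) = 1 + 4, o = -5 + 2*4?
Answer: -140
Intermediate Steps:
o = 3 (o = -5 + 8 = 3)
u(b, E) = 5
u(5, o)*(-45) + 85 = 5*(-45) + 85 = -225 + 85 = -140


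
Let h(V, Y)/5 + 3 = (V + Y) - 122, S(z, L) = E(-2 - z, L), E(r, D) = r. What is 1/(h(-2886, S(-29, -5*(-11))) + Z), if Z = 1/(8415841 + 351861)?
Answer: -8767702/130814113839 ≈ -6.7024e-5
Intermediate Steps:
S(z, L) = -2 - z
h(V, Y) = -625 + 5*V + 5*Y (h(V, Y) = -15 + 5*((V + Y) - 122) = -15 + 5*(-122 + V + Y) = -15 + (-610 + 5*V + 5*Y) = -625 + 5*V + 5*Y)
Z = 1/8767702 ≈ 1.1405e-7
1/(h(-2886, S(-29, -5*(-11))) + Z) = 1/((-625 + 5*(-2886) + 5*(-2 - 1*(-29))) + 1/8767702) = 1/((-625 - 14430 + 5*(-2 + 29)) + 1/8767702) = 1/((-625 - 14430 + 5*27) + 1/8767702) = 1/((-625 - 14430 + 135) + 1/8767702) = 1/(-14920 + 1/8767702) = 1/(-130814113839/8767702) = -8767702/130814113839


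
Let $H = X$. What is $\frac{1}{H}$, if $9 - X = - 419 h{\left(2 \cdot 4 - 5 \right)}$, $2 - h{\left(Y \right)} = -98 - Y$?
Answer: $\frac{1}{43166} \approx 2.3166 \cdot 10^{-5}$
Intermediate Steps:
$h{\left(Y \right)} = 100 + Y$ ($h{\left(Y \right)} = 2 - \left(-98 - Y\right) = 2 + \left(98 + Y\right) = 100 + Y$)
$X = 43166$ ($X = 9 - - 419 \left(100 + \left(2 \cdot 4 - 5\right)\right) = 9 - - 419 \left(100 + \left(8 - 5\right)\right) = 9 - - 419 \left(100 + 3\right) = 9 - \left(-419\right) 103 = 9 - -43157 = 9 + 43157 = 43166$)
$H = 43166$
$\frac{1}{H} = \frac{1}{43166}$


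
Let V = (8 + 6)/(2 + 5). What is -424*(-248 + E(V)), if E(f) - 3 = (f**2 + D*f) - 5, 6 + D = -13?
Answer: 120416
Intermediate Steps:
D = -19 (D = -6 - 13 = -19)
V = 2 (V = 14/7 = 14*(1/7) = 2)
E(f) = -2 + f**2 - 19*f (E(f) = 3 + ((f**2 - 19*f) - 5) = 3 + (-5 + f**2 - 19*f) = -2 + f**2 - 19*f)
-424*(-248 + E(V)) = -424*(-248 + (-2 + 2**2 - 19*2)) = -424*(-248 + (-2 + 4 - 38)) = -424*(-248 - 36) = -424*(-284) = 120416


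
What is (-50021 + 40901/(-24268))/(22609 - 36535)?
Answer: 110359139/30723288 ≈ 3.5920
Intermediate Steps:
(-50021 + 40901/(-24268))/(22609 - 36535) = (-50021 + 40901*(-1/24268))/(-13926) = (-50021 - 40901/24268)*(-1/13926) = -1213950529/24268*(-1/13926) = 110359139/30723288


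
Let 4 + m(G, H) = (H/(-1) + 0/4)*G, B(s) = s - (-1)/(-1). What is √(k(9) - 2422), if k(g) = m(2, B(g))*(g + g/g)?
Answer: I*√2622 ≈ 51.205*I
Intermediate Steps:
B(s) = -1 + s (B(s) = s - (-1)*(-1) = s - 1*1 = s - 1 = -1 + s)
m(G, H) = -4 - G*H (m(G, H) = -4 + (H/(-1) + 0/4)*G = -4 + (H*(-1) + 0*(¼))*G = -4 + (-H + 0)*G = -4 + (-H)*G = -4 - G*H)
k(g) = (1 + g)*(-2 - 2*g) (k(g) = (-4 - 1*2*(-1 + g))*(g + g/g) = (-4 + (2 - 2*g))*(g + 1) = (-2 - 2*g)*(1 + g) = (1 + g)*(-2 - 2*g))
√(k(9) - 2422) = √(-2*(1 + 9)² - 2422) = √(-2*10² - 2422) = √(-2*100 - 2422) = √(-200 - 2422) = √(-2622) = I*√2622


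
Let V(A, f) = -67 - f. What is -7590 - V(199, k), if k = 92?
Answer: -7431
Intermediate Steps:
-7590 - V(199, k) = -7590 - (-67 - 1*92) = -7590 - (-67 - 92) = -7590 - 1*(-159) = -7590 + 159 = -7431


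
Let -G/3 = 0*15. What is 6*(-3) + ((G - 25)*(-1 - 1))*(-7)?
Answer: -368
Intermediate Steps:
G = 0 (G = -0*15 = -3*0 = 0)
6*(-3) + ((G - 25)*(-1 - 1))*(-7) = 6*(-3) + ((0 - 25)*(-1 - 1))*(-7) = -18 - 25*(-2)*(-7) = -18 + 50*(-7) = -18 - 350 = -368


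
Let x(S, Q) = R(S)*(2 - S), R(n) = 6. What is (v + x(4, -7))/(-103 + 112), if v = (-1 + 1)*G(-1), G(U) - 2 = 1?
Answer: -4/3 ≈ -1.3333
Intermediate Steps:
G(U) = 3 (G(U) = 2 + 1 = 3)
v = 0 (v = (-1 + 1)*3 = 0*3 = 0)
x(S, Q) = 12 - 6*S (x(S, Q) = 6*(2 - S) = 12 - 6*S)
(v + x(4, -7))/(-103 + 112) = (0 + (12 - 6*4))/(-103 + 112) = (0 + (12 - 24))/9 = (0 - 12)/9 = (⅑)*(-12) = -4/3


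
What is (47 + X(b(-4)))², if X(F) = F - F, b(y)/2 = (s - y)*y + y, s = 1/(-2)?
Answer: 2209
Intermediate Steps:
s = -½ ≈ -0.50000
b(y) = 2*y + 2*y*(-½ - y) (b(y) = 2*((-½ - y)*y + y) = 2*(y*(-½ - y) + y) = 2*(y + y*(-½ - y)) = 2*y + 2*y*(-½ - y))
X(F) = 0
(47 + X(b(-4)))² = (47 + 0)² = 47² = 2209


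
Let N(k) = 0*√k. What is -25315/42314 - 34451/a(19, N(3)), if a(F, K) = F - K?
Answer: -1458240599/803966 ≈ -1813.8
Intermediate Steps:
N(k) = 0
-25315/42314 - 34451/a(19, N(3)) = -25315/42314 - 34451/(19 - 1*0) = -25315*1/42314 - 34451/(19 + 0) = -25315/42314 - 34451/19 = -1458240599/803966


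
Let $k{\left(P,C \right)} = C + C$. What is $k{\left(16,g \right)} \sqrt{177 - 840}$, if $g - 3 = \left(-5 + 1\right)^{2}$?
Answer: $38 i \sqrt{663} \approx 978.45 i$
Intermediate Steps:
$g = 19$ ($g = 3 + \left(-5 + 1\right)^{2} = 3 + \left(-4\right)^{2} = 3 + 16 = 19$)
$k{\left(P,C \right)} = 2 C$
$k{\left(16,g \right)} \sqrt{177 - 840} = 2 \cdot 19 \sqrt{177 - 840} = 38 \sqrt{-663} = 38 i \sqrt{663}$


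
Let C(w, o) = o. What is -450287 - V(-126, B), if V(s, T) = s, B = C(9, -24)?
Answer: -450161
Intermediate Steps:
B = -24
-450287 - V(-126, B) = -450287 - 1*(-126) = -450287 + 126 = -450161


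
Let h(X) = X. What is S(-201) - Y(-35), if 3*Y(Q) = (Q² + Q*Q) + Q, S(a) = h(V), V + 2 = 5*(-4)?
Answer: -827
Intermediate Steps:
V = -22 (V = -2 + 5*(-4) = -2 - 20 = -22)
S(a) = -22
Y(Q) = Q/3 + 2*Q²/3 (Y(Q) = ((Q² + Q*Q) + Q)/3 = ((Q² + Q²) + Q)/3 = (2*Q² + Q)/3 = (Q + 2*Q²)/3 = Q/3 + 2*Q²/3)
S(-201) - Y(-35) = -22 - (-35)*(1 + 2*(-35))/3 = -22 - (-35)*(1 - 70)/3 = -22 - (-35)*(-69)/3 = -22 - 1*805 = -22 - 805 = -827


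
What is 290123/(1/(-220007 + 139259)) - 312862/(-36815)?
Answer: -862459556214398/36815 ≈ -2.3427e+10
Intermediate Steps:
290123/(1/(-220007 + 139259)) - 312862/(-36815) = 290123/(1/(-80748)) - 312862*(-1/36815) = 290123/(-1/80748) + 312862/36815 = 290123*(-80748) + 312862/36815 = -23426852004 + 312862/36815 = -862459556214398/36815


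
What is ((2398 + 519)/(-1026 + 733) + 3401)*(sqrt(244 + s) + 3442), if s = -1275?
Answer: 3419888592/293 + 993576*I*sqrt(1031)/293 ≈ 1.1672e+7 + 1.0888e+5*I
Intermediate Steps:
((2398 + 519)/(-1026 + 733) + 3401)*(sqrt(244 + s) + 3442) = ((2398 + 519)/(-1026 + 733) + 3401)*(sqrt(244 - 1275) + 3442) = (2917/(-293) + 3401)*(sqrt(-1031) + 3442) = (2917*(-1/293) + 3401)*(I*sqrt(1031) + 3442) = (-2917/293 + 3401)*(3442 + I*sqrt(1031)) = 993576*(3442 + I*sqrt(1031))/293 = 3419888592/293 + 993576*I*sqrt(1031)/293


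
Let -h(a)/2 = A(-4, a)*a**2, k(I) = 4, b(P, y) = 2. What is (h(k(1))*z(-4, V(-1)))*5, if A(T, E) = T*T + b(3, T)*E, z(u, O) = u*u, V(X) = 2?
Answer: -61440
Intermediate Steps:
z(u, O) = u**2
A(T, E) = T**2 + 2*E (A(T, E) = T*T + 2*E = T**2 + 2*E)
h(a) = -2*a**2*(16 + 2*a) (h(a) = -2*((-4)**2 + 2*a)*a**2 = -2*(16 + 2*a)*a**2 = -2*a**2*(16 + 2*a))
(h(k(1))*z(-4, V(-1)))*5 = ((4*4**2*(-8 - 1*4))*(-4)**2)*5 = ((4*16*(-8 - 4))*16)*5 = ((4*16*(-12))*16)*5 = -768*16*5 = -12288*5 = -61440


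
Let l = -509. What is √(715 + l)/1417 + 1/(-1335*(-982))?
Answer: 1/1310970 + √206/1417 ≈ 0.010130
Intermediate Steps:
√(715 + l)/1417 + 1/(-1335*(-982)) = √(715 - 509)/1417 + 1/(-1335*(-982)) = √206*(1/1417) - 1/1335*(-1/982) = √206/1417 + 1/1310970 = 1/1310970 + √206/1417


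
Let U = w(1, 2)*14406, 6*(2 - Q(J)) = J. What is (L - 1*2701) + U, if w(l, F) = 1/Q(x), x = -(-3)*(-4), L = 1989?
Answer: 5779/2 ≈ 2889.5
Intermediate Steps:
x = -12 (x = -3*4 = -12)
Q(J) = 2 - J/6
w(l, F) = ¼ (w(l, F) = 1/(2 - ⅙*(-12)) = 1/(2 + 2) = 1/4 = ¼)
U = 7203/2 (U = (¼)*14406 = 7203/2 ≈ 3601.5)
(L - 1*2701) + U = (1989 - 1*2701) + 7203/2 = (1989 - 2701) + 7203/2 = -712 + 7203/2 = 5779/2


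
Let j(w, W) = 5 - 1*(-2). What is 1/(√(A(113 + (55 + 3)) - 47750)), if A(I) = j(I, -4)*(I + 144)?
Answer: -I*√45545/45545 ≈ -0.0046858*I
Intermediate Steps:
j(w, W) = 7 (j(w, W) = 5 + 2 = 7)
A(I) = 1008 + 7*I (A(I) = 7*(I + 144) = 7*(144 + I) = 1008 + 7*I)
1/(√(A(113 + (55 + 3)) - 47750)) = 1/(√((1008 + 7*(113 + (55 + 3))) - 47750)) = 1/(√((1008 + 7*(113 + 58)) - 47750)) = 1/(√((1008 + 7*171) - 47750)) = 1/(√((1008 + 1197) - 47750)) = 1/(√(2205 - 47750)) = 1/(√(-45545)) = 1/(I*√45545) = -I*√45545/45545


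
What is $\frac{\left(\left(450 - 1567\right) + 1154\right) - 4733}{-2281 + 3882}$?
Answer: $- \frac{4696}{1601} \approx -2.9332$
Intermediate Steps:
$\frac{\left(\left(450 - 1567\right) + 1154\right) - 4733}{-2281 + 3882} = \frac{\left(-1117 + 1154\right) - 4733}{1601} = \left(37 - 4733\right) \frac{1}{1601} = \left(-4696\right) \frac{1}{1601} = - \frac{4696}{1601}$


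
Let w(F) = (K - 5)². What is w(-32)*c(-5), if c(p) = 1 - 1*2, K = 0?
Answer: -25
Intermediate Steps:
c(p) = -1 (c(p) = 1 - 2 = -1)
w(F) = 25 (w(F) = (0 - 5)² = (-5)² = 25)
w(-32)*c(-5) = 25*(-1) = -25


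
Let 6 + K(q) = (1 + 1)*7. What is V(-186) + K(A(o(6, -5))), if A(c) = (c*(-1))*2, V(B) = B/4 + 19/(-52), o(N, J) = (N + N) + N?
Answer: -2021/52 ≈ -38.865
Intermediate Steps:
o(N, J) = 3*N (o(N, J) = 2*N + N = 3*N)
V(B) = -19/52 + B/4 (V(B) = B*(1/4) + 19*(-1/52) = B/4 - 19/52 = -19/52 + B/4)
A(c) = -2*c (A(c) = -c*2 = -2*c)
K(q) = 8 (K(q) = -6 + (1 + 1)*7 = -6 + 2*7 = -6 + 14 = 8)
V(-186) + K(A(o(6, -5))) = (-19/52 + (1/4)*(-186)) + 8 = (-19/52 - 93/2) + 8 = -2437/52 + 8 = -2021/52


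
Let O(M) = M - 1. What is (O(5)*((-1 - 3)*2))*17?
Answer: -544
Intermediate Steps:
O(M) = -1 + M
(O(5)*((-1 - 3)*2))*17 = ((-1 + 5)*((-1 - 3)*2))*17 = (4*(-4*2))*17 = (4*(-8))*17 = -32*17 = -544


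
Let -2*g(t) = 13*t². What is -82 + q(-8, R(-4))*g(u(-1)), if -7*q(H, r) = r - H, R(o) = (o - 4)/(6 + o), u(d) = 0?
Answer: -82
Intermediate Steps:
R(o) = (-4 + o)/(6 + o)
q(H, r) = -r/7 + H/7 (q(H, r) = -(r - H)/7 = -r/7 + H/7)
g(t) = -13*t²/2
-82 + q(-8, R(-4))*g(u(-1)) = -82 + (-(-4 - 4)/(7*(6 - 4)) + (⅐)*(-8))*(-13/2*0²) = -82 + (-(-8)/(7*2) - 8/7)*(-13/2*0) = -82 + (-(-8)/14 - 8/7)*0 = -82 + (-⅐*(-4) - 8/7)*0 = -82 + (4/7 - 8/7)*0 = -82 - 4/7*0 = -82 + 0 = -82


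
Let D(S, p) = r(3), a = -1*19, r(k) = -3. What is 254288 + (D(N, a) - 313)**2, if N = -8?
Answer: 354144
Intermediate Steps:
a = -19
D(S, p) = -3
254288 + (D(N, a) - 313)**2 = 254288 + (-3 - 313)**2 = 254288 + (-316)**2 = 254288 + 99856 = 354144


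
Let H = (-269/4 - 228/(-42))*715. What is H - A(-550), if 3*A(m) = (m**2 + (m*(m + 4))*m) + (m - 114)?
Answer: 1537485199/28 ≈ 5.4910e+7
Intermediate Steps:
H = -1237665/28 (H = (-269*1/4 - 228*(-1/42))*715 = (-269/4 + 38/7)*715 = -1731/28*715 = -1237665/28 ≈ -44202.)
A(m) = -38 + m/3 + m**2/3 + m**2*(4 + m)/3 (A(m) = ((m**2 + (m*(m + 4))*m) + (m - 114))/3 = ((m**2 + (m*(4 + m))*m) + (-114 + m))/3 = ((m**2 + m**2*(4 + m)) + (-114 + m))/3 = (-114 + m + m**2 + m**2*(4 + m))/3 = -38 + m/3 + m**2/3 + m**2*(4 + m)/3)
H - A(-550) = -1237665/28 - (-38 + (1/3)*(-550) + (1/3)*(-550)**3 + (5/3)*(-550)**2) = -1237665/28 - (-38 - 550/3 + (1/3)*(-166375000) + (5/3)*302500) = -1237665/28 - (-38 - 550/3 - 166375000/3 + 1512500/3) = -1237665/28 - 1*(-54954388) = -1237665/28 + 54954388 = 1537485199/28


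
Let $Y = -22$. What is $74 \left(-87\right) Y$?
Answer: $141636$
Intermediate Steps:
$74 \left(-87\right) Y = 74 \left(-87\right) \left(-22\right) = \left(-6438\right) \left(-22\right) = 141636$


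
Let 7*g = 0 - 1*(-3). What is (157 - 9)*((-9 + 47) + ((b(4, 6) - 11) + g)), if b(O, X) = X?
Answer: 34632/7 ≈ 4947.4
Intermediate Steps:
g = 3/7 (g = (0 - 1*(-3))/7 = (0 + 3)/7 = (⅐)*3 = 3/7 ≈ 0.42857)
(157 - 9)*((-9 + 47) + ((b(4, 6) - 11) + g)) = (157 - 9)*((-9 + 47) + ((6 - 11) + 3/7)) = 148*(38 + (-5 + 3/7)) = 148*(38 - 32/7) = 148*(234/7) = 34632/7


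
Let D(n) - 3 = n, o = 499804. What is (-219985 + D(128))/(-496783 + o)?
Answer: -219854/3021 ≈ -72.775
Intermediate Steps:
D(n) = 3 + n
(-219985 + D(128))/(-496783 + o) = (-219985 + (3 + 128))/(-496783 + 499804) = (-219985 + 131)/3021 = -219854*1/3021 = -219854/3021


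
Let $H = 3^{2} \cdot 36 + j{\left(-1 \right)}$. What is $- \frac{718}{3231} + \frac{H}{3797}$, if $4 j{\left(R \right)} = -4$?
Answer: $- \frac{4687}{34173} \approx -0.13716$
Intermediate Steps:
$j{\left(R \right)} = -1$ ($j{\left(R \right)} = \frac{1}{4} \left(-4\right) = -1$)
$H = 323$ ($H = 3^{2} \cdot 36 - 1 = 9 \cdot 36 - 1 = 324 - 1 = 323$)
$- \frac{718}{3231} + \frac{H}{3797} = - \frac{718}{3231} + \frac{323}{3797} = \left(-718\right) \frac{1}{3231} + 323 \cdot \frac{1}{3797} = - \frac{2}{9} + \frac{323}{3797} = - \frac{4687}{34173}$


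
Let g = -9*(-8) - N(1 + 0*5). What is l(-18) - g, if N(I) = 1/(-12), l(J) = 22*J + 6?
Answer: -5545/12 ≈ -462.08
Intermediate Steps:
l(J) = 6 + 22*J
N(I) = -1/12
g = 865/12 (g = -9*(-8) - 1*(-1/12) = 72 + 1/12 = 865/12 ≈ 72.083)
l(-18) - g = (6 + 22*(-18)) - 1*865/12 = (6 - 396) - 865/12 = -390 - 865/12 = -5545/12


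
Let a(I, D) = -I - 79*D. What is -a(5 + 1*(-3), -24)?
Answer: -1894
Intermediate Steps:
-a(5 + 1*(-3), -24) = -(-(5 + 1*(-3)) - 79*(-24)) = -(-(5 - 3) + 1896) = -(-1*2 + 1896) = -(-2 + 1896) = -1*1894 = -1894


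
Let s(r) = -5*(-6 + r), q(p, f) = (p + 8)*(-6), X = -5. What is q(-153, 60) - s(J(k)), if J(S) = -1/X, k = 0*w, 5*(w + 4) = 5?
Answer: 841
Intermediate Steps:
w = -3 (w = -4 + (⅕)*5 = -4 + 1 = -3)
q(p, f) = -48 - 6*p (q(p, f) = (8 + p)*(-6) = -48 - 6*p)
k = 0 (k = 0*(-3) = 0)
J(S) = ⅕ (J(S) = -1/(-5) = -1*(-⅕) = ⅕)
s(r) = 30 - 5*r
q(-153, 60) - s(J(k)) = (-48 - 6*(-153)) - (30 - 5*⅕) = (-48 + 918) - (30 - 1) = 870 - 1*29 = 870 - 29 = 841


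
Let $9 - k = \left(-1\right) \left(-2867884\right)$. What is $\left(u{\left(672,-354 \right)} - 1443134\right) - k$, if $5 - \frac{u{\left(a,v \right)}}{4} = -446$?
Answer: $1426545$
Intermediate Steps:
$u{\left(a,v \right)} = 1804$ ($u{\left(a,v \right)} = 20 - -1784 = 20 + 1784 = 1804$)
$k = -2867875$ ($k = 9 - \left(-1\right) \left(-2867884\right) = 9 - 2867884 = -2867875$)
$\left(u{\left(672,-354 \right)} - 1443134\right) - k = \left(1804 - 1443134\right) - -2867875 = -1441330 + 2867875 = 1426545$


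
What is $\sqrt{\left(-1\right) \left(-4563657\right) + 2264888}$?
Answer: $\sqrt{6828545} \approx 2613.1$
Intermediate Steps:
$\sqrt{\left(-1\right) \left(-4563657\right) + 2264888} = \sqrt{4563657 + 2264888} = \sqrt{6828545}$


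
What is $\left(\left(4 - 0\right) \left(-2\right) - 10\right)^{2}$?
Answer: $324$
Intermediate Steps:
$\left(\left(4 - 0\right) \left(-2\right) - 10\right)^{2} = \left(\left(4 + 0\right) \left(-2\right) - 10\right)^{2} = \left(4 \left(-2\right) - 10\right)^{2} = \left(-8 - 10\right)^{2} = \left(-18\right)^{2} = 324$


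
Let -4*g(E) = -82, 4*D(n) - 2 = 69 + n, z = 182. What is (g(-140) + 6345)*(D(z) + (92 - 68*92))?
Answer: -310674593/8 ≈ -3.8834e+7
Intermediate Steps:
D(n) = 71/4 + n/4 (D(n) = 1/2 + (69 + n)/4 = 1/2 + (69/4 + n/4) = 71/4 + n/4)
g(E) = 41/2 (g(E) = -1/4*(-82) = 41/2)
(g(-140) + 6345)*(D(z) + (92 - 68*92)) = (41/2 + 6345)*((71/4 + (1/4)*182) + (92 - 68*92)) = 12731*((71/4 + 91/2) + (92 - 6256))/2 = 12731*(253/4 - 6164)/2 = (12731/2)*(-24403/4) = -310674593/8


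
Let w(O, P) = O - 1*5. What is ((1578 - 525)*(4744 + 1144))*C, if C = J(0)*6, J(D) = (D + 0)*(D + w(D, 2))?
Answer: 0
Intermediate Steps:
w(O, P) = -5 + O (w(O, P) = O - 5 = -5 + O)
J(D) = D*(-5 + 2*D) (J(D) = (D + 0)*(D + (-5 + D)) = D*(-5 + 2*D))
C = 0 (C = (0*(-5 + 2*0))*6 = (0*(-5 + 0))*6 = (0*(-5))*6 = 0*6 = 0)
((1578 - 525)*(4744 + 1144))*C = ((1578 - 525)*(4744 + 1144))*0 = (1053*5888)*0 = 6200064*0 = 0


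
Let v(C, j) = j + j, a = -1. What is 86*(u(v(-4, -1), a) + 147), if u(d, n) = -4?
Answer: 12298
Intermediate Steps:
v(C, j) = 2*j
86*(u(v(-4, -1), a) + 147) = 86*(-4 + 147) = 86*143 = 12298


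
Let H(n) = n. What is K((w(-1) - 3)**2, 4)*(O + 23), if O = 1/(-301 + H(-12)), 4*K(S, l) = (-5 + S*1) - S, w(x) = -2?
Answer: -17995/626 ≈ -28.746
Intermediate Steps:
K(S, l) = -5/4 (K(S, l) = ((-5 + S*1) - S)/4 = ((-5 + S) - S)/4 = (1/4)*(-5) = -5/4)
O = -1/313 (O = 1/(-301 - 12) = 1/(-313) = -1/313 ≈ -0.0031949)
K((w(-1) - 3)**2, 4)*(O + 23) = -5*(-1/313 + 23)/4 = -5/4*7198/313 = -17995/626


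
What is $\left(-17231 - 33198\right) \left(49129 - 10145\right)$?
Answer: $-1965924136$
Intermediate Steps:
$\left(-17231 - 33198\right) \left(49129 - 10145\right) = \left(-50429\right) 38984 = -1965924136$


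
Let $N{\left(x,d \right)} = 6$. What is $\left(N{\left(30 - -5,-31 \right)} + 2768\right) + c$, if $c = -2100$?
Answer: $674$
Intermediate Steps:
$\left(N{\left(30 - -5,-31 \right)} + 2768\right) + c = \left(6 + 2768\right) - 2100 = 2774 - 2100 = 674$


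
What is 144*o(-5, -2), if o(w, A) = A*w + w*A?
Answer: 2880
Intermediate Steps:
o(w, A) = 2*A*w (o(w, A) = A*w + A*w = 2*A*w)
144*o(-5, -2) = 144*(2*(-2)*(-5)) = 144*20 = 2880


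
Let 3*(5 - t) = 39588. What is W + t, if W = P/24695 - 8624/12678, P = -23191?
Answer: -2065193804144/156541605 ≈ -13193.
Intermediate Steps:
t = -13191 (t = 5 - ⅓*39588 = 5 - 13196 = -13191)
W = -253492589/156541605 (W = -23191/24695 - 8624/12678 = -23191*1/24695 - 8624*1/12678 = -23191/24695 - 4312/6339 = -253492589/156541605 ≈ -1.6193)
W + t = -253492589/156541605 - 13191 = -2065193804144/156541605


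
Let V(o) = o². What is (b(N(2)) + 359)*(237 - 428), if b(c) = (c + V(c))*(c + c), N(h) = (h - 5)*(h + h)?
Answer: 536519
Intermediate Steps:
N(h) = 2*h*(-5 + h) (N(h) = (-5 + h)*(2*h) = 2*h*(-5 + h))
b(c) = 2*c*(c + c²) (b(c) = (c + c²)*(c + c) = (c + c²)*(2*c) = 2*c*(c + c²))
(b(N(2)) + 359)*(237 - 428) = (2*(2*2*(-5 + 2))²*(1 + 2*2*(-5 + 2)) + 359)*(237 - 428) = (2*(2*2*(-3))²*(1 + 2*2*(-3)) + 359)*(-191) = (2*(-12)²*(1 - 12) + 359)*(-191) = (2*144*(-11) + 359)*(-191) = (-3168 + 359)*(-191) = -2809*(-191) = 536519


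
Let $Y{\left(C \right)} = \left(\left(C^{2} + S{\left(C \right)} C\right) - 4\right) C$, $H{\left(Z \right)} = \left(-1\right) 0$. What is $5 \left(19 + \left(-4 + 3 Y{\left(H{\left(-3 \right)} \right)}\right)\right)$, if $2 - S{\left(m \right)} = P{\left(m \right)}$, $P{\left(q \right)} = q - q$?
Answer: $75$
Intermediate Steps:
$P{\left(q \right)} = 0$
$S{\left(m \right)} = 2$ ($S{\left(m \right)} = 2 - 0 = 2 + 0 = 2$)
$H{\left(Z \right)} = 0$
$Y{\left(C \right)} = C \left(-4 + C^{2} + 2 C\right)$ ($Y{\left(C \right)} = \left(\left(C^{2} + 2 C\right) - 4\right) C = \left(-4 + C^{2} + 2 C\right) C = C \left(-4 + C^{2} + 2 C\right)$)
$5 \left(19 + \left(-4 + 3 Y{\left(H{\left(-3 \right)} \right)}\right)\right) = 5 \left(19 - \left(4 - 3 \cdot 0 \left(-4 + 0^{2} + 2 \cdot 0\right)\right)\right) = 5 \left(19 - \left(4 - 3 \cdot 0 \left(-4 + 0 + 0\right)\right)\right) = 5 \left(19 - \left(4 - 3 \cdot 0 \left(-4\right)\right)\right) = 5 \left(19 + \left(-4 + 3 \cdot 0\right)\right) = 5 \left(19 + \left(-4 + 0\right)\right) = 5 \left(19 - 4\right) = 5 \cdot 15 = 75$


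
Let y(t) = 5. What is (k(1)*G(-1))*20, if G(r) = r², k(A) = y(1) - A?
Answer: 80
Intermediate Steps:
k(A) = 5 - A
(k(1)*G(-1))*20 = ((5 - 1*1)*(-1)²)*20 = ((5 - 1)*1)*20 = (4*1)*20 = 4*20 = 80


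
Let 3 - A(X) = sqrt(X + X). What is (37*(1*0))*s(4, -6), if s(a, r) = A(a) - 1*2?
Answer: 0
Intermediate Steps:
A(X) = 3 - sqrt(2)*sqrt(X) (A(X) = 3 - sqrt(X + X) = 3 - sqrt(2*X) = 3 - sqrt(2)*sqrt(X))
s(a, r) = 1 - sqrt(2)*sqrt(a) (s(a, r) = (3 - sqrt(2)*sqrt(a)) - 1*2 = (3 - sqrt(2)*sqrt(a)) - 2 = 1 - sqrt(2)*sqrt(a))
(37*(1*0))*s(4, -6) = (37*(1*0))*(1 - sqrt(2)*sqrt(4)) = (37*0)*(1 - 1*sqrt(2)*2) = 0*(1 - 2*sqrt(2)) = 0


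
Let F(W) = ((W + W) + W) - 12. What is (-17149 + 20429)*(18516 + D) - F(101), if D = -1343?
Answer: 56327149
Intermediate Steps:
F(W) = -12 + 3*W (F(W) = (2*W + W) - 12 = 3*W - 12 = -12 + 3*W)
(-17149 + 20429)*(18516 + D) - F(101) = (-17149 + 20429)*(18516 - 1343) - (-12 + 3*101) = 3280*17173 - (-12 + 303) = 56327440 - 1*291 = 56327440 - 291 = 56327149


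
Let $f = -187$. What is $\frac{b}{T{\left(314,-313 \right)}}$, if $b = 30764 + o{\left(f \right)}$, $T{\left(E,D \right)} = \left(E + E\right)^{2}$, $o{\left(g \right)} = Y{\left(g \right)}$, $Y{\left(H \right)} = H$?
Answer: $\frac{30577}{394384} \approx 0.077531$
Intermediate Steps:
$o{\left(g \right)} = g$
$T{\left(E,D \right)} = 4 E^{2}$ ($T{\left(E,D \right)} = \left(2 E\right)^{2} = 4 E^{2}$)
$b = 30577$ ($b = 30764 - 187 = 30577$)
$\frac{b}{T{\left(314,-313 \right)}} = \frac{30577}{4 \cdot 314^{2}} = \frac{30577}{4 \cdot 98596} = \frac{30577}{394384}$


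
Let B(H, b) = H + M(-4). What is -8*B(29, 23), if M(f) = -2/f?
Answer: -236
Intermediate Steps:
B(H, b) = 1/2 + H (B(H, b) = H - 2/(-4) = H - 2*(-1/4) = H + 1/2 = 1/2 + H)
-8*B(29, 23) = -8*(1/2 + 29) = -8*59/2 = -236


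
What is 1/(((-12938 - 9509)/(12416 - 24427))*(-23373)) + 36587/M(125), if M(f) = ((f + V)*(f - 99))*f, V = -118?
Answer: 2742176115121/1705124625750 ≈ 1.6082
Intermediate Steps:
M(f) = f*(-118 + f)*(-99 + f) (M(f) = ((f - 118)*(f - 99))*f = ((-118 + f)*(-99 + f))*f = f*(-118 + f)*(-99 + f))
1/(((-12938 - 9509)/(12416 - 24427))*(-23373)) + 36587/M(125) = 1/(((-12938 - 9509)/(12416 - 24427))*(-23373)) + 36587/((125*(11682 + 125² - 217*125))) = -1/23373/(-22447/(-12011)) + 36587/((125*(11682 + 15625 - 27125))) = -1/23373/(-22447*(-1/12011)) + 36587/((125*182)) = -1/23373/(22447/12011) + 36587/22750 = (12011/22447)*(-1/23373) + 36587*(1/22750) = -12011/524653731 + 36587/22750 = 2742176115121/1705124625750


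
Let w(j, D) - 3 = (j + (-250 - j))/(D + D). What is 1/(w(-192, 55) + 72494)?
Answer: 11/797442 ≈ 1.3794e-5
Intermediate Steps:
w(j, D) = 3 - 125/D (w(j, D) = 3 + (j + (-250 - j))/(D + D) = 3 - 250*1/(2*D) = 3 - 125/D)
1/(w(-192, 55) + 72494) = 1/((3 - 125/55) + 72494) = 1/((3 - 125*1/55) + 72494) = 1/((3 - 25/11) + 72494) = 1/(8/11 + 72494) = 1/(797442/11) = 11/797442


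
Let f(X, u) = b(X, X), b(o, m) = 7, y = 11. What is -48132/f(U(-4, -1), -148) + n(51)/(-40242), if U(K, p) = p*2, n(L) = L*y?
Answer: -92234851/13414 ≈ -6876.0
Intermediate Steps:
n(L) = 11*L (n(L) = L*11 = 11*L)
U(K, p) = 2*p
f(X, u) = 7
-48132/f(U(-4, -1), -148) + n(51)/(-40242) = -48132/7 + (11*51)/(-40242) = -48132*⅐ + 561*(-1/40242) = -6876 - 187/13414 = -92234851/13414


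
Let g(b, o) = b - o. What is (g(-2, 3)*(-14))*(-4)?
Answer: -280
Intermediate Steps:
(g(-2, 3)*(-14))*(-4) = ((-2 - 1*3)*(-14))*(-4) = ((-2 - 3)*(-14))*(-4) = -5*(-14)*(-4) = 70*(-4) = -280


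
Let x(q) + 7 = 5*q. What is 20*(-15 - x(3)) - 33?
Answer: -493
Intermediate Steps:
x(q) = -7 + 5*q
20*(-15 - x(3)) - 33 = 20*(-15 - (-7 + 5*3)) - 33 = 20*(-15 - (-7 + 15)) - 33 = 20*(-15 - 1*8) - 33 = 20*(-15 - 8) - 33 = 20*(-23) - 33 = -460 - 33 = -493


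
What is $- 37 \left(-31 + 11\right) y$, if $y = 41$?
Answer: $30340$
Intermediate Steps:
$- 37 \left(-31 + 11\right) y = - 37 \left(-31 + 11\right) 41 = \left(-37\right) \left(-20\right) 41 = 740 \cdot 41 = 30340$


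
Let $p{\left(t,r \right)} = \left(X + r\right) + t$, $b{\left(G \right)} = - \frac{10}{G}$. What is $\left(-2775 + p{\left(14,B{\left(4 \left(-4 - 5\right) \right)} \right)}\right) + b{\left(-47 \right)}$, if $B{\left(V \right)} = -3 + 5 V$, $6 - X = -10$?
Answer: $- \frac{137606}{47} \approx -2927.8$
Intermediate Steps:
$X = 16$ ($X = 6 - -10 = 6 + 10 = 16$)
$p{\left(t,r \right)} = 16 + r + t$ ($p{\left(t,r \right)} = \left(16 + r\right) + t = 16 + r + t$)
$\left(-2775 + p{\left(14,B{\left(4 \left(-4 - 5\right) \right)} \right)}\right) + b{\left(-47 \right)} = \left(-2775 + \left(16 + \left(-3 + 5 \cdot 4 \left(-4 - 5\right)\right) + 14\right)\right) - \frac{10}{-47} = \left(-2775 + \left(16 + \left(-3 + 5 \cdot 4 \left(-9\right)\right) + 14\right)\right) - - \frac{10}{47} = \left(-2775 + \left(16 + \left(-3 + 5 \left(-36\right)\right) + 14\right)\right) + \frac{10}{47} = \left(-2775 + \left(16 - 183 + 14\right)\right) + \frac{10}{47} = \left(-2775 - 153\right) + \frac{10}{47} = -2928 + \frac{10}{47} = - \frac{137606}{47}$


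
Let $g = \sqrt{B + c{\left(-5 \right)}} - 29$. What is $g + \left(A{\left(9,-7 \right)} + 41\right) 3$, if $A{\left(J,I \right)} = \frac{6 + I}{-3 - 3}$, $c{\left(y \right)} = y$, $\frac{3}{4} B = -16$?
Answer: $\frac{189}{2} + \frac{i \sqrt{237}}{3} \approx 94.5 + 5.1316 i$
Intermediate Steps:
$B = - \frac{64}{3}$ ($B = \frac{4}{3} \left(-16\right) = - \frac{64}{3} \approx -21.333$)
$A{\left(J,I \right)} = -1 - \frac{I}{6}$ ($A{\left(J,I \right)} = \frac{6 + I}{-6} = \left(6 + I\right) \left(- \frac{1}{6}\right) = -1 - \frac{I}{6}$)
$g = -29 + \frac{i \sqrt{237}}{3}$ ($g = \sqrt{- \frac{64}{3} - 5} - 29 = \sqrt{- \frac{79}{3}} - 29 = \frac{i \sqrt{237}}{3} - 29 = -29 + \frac{i \sqrt{237}}{3} \approx -29.0 + 5.1316 i$)
$g + \left(A{\left(9,-7 \right)} + 41\right) 3 = \left(-29 + \frac{i \sqrt{237}}{3}\right) + \left(\left(-1 - - \frac{7}{6}\right) + 41\right) 3 = \left(-29 + \frac{i \sqrt{237}}{3}\right) + \left(\left(-1 + \frac{7}{6}\right) + 41\right) 3 = \left(-29 + \frac{i \sqrt{237}}{3}\right) + \left(\frac{1}{6} + 41\right) 3 = \left(-29 + \frac{i \sqrt{237}}{3}\right) + \frac{247}{6} \cdot 3 = \left(-29 + \frac{i \sqrt{237}}{3}\right) + \frac{247}{2} = \frac{189}{2} + \frac{i \sqrt{237}}{3}$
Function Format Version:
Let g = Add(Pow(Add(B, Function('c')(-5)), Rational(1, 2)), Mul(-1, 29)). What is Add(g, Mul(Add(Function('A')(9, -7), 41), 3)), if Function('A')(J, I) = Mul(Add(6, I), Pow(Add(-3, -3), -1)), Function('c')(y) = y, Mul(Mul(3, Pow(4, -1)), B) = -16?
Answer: Add(Rational(189, 2), Mul(Rational(1, 3), I, Pow(237, Rational(1, 2)))) ≈ Add(94.500, Mul(5.1316, I))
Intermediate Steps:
B = Rational(-64, 3) (B = Mul(Rational(4, 3), -16) = Rational(-64, 3) ≈ -21.333)
Function('A')(J, I) = Add(-1, Mul(Rational(-1, 6), I)) (Function('A')(J, I) = Mul(Add(6, I), Pow(-6, -1)) = Mul(Add(6, I), Rational(-1, 6)) = Add(-1, Mul(Rational(-1, 6), I)))
g = Add(-29, Mul(Rational(1, 3), I, Pow(237, Rational(1, 2)))) (g = Add(Pow(Add(Rational(-64, 3), -5), Rational(1, 2)), Mul(-1, 29)) = Add(Pow(Rational(-79, 3), Rational(1, 2)), -29) = Add(Mul(Rational(1, 3), I, Pow(237, Rational(1, 2))), -29) = Add(-29, Mul(Rational(1, 3), I, Pow(237, Rational(1, 2)))) ≈ Add(-29.000, Mul(5.1316, I)))
Add(g, Mul(Add(Function('A')(9, -7), 41), 3)) = Add(Add(-29, Mul(Rational(1, 3), I, Pow(237, Rational(1, 2)))), Mul(Add(Add(-1, Mul(Rational(-1, 6), -7)), 41), 3)) = Add(Add(-29, Mul(Rational(1, 3), I, Pow(237, Rational(1, 2)))), Mul(Add(Add(-1, Rational(7, 6)), 41), 3)) = Add(Add(-29, Mul(Rational(1, 3), I, Pow(237, Rational(1, 2)))), Mul(Add(Rational(1, 6), 41), 3)) = Add(Add(-29, Mul(Rational(1, 3), I, Pow(237, Rational(1, 2)))), Mul(Rational(247, 6), 3)) = Add(Add(-29, Mul(Rational(1, 3), I, Pow(237, Rational(1, 2)))), Rational(247, 2)) = Add(Rational(189, 2), Mul(Rational(1, 3), I, Pow(237, Rational(1, 2))))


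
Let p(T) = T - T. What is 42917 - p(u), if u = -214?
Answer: 42917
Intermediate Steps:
p(T) = 0
42917 - p(u) = 42917 - 1*0 = 42917 + 0 = 42917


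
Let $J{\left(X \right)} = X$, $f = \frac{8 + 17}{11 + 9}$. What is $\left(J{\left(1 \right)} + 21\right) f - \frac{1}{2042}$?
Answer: $\frac{28077}{1021} \approx 27.5$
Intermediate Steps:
$f = \frac{5}{4}$ ($f = \frac{25}{20} = 25 \cdot \frac{1}{20} = \frac{5}{4} \approx 1.25$)
$\left(J{\left(1 \right)} + 21\right) f - \frac{1}{2042} = \left(1 + 21\right) \frac{5}{4} - \frac{1}{2042} = 22 \cdot \frac{5}{4} - \frac{1}{2042} = \frac{55}{2} - \frac{1}{2042} = \frac{28077}{1021}$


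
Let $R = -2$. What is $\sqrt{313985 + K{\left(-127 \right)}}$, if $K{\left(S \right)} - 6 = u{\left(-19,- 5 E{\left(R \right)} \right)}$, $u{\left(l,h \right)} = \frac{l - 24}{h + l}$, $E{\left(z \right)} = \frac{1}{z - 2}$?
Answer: $\frac{\sqrt{1582840843}}{71} \approx 560.35$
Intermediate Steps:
$E{\left(z \right)} = \frac{1}{-2 + z}$
$u{\left(l,h \right)} = \frac{-24 + l}{h + l}$
$K{\left(S \right)} = \frac{598}{71}$ ($K{\left(S \right)} = 6 + \frac{-24 - 19}{- \frac{5}{-2 - 2} - 19} = 6 + \frac{1}{- \frac{5}{-4} - 19} \left(-43\right) = 6 + \frac{1}{\left(-5\right) \left(- \frac{1}{4}\right) - 19} \left(-43\right) = 6 + \frac{1}{\frac{5}{4} - 19} \left(-43\right) = 6 + \frac{1}{- \frac{71}{4}} \left(-43\right) = 6 - - \frac{172}{71} = 6 + \frac{172}{71} = \frac{598}{71}$)
$\sqrt{313985 + K{\left(-127 \right)}} = \sqrt{313985 + \frac{598}{71}} = \sqrt{\frac{22293533}{71}} = \frac{\sqrt{1582840843}}{71}$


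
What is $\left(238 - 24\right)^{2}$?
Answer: $45796$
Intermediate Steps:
$\left(238 - 24\right)^{2} = 214^{2} = 45796$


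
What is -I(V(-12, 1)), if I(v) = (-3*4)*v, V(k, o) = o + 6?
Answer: 84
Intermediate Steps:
V(k, o) = 6 + o
I(v) = -12*v
-I(V(-12, 1)) = -(-12)*(6 + 1) = -(-12)*7 = -1*(-84) = 84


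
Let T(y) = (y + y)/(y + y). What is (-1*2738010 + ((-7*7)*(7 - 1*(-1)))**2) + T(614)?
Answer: -2584345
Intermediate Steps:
T(y) = 1 (T(y) = (2*y)/((2*y)) = (2*y)*(1/(2*y)) = 1)
(-1*2738010 + ((-7*7)*(7 - 1*(-1)))**2) + T(614) = (-1*2738010 + ((-7*7)*(7 - 1*(-1)))**2) + 1 = (-2738010 + (-49*(7 + 1))**2) + 1 = (-2738010 + (-49*8)**2) + 1 = (-2738010 + (-392)**2) + 1 = (-2738010 + 153664) + 1 = -2584346 + 1 = -2584345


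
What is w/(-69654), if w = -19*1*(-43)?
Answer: -43/3666 ≈ -0.011729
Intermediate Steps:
w = 817 (w = -19*(-43) = 817)
w/(-69654) = 817/(-69654) = 817*(-1/69654) = -43/3666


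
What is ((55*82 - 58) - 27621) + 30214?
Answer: 7045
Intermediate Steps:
((55*82 - 58) - 27621) + 30214 = ((4510 - 58) - 27621) + 30214 = (4452 - 27621) + 30214 = -23169 + 30214 = 7045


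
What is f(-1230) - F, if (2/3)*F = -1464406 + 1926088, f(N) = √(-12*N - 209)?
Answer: -692523 + √14551 ≈ -6.9240e+5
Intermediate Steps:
f(N) = √(-209 - 12*N)
F = 692523 (F = 3*(-1464406 + 1926088)/2 = (3/2)*461682 = 692523)
f(-1230) - F = √(-209 - 12*(-1230)) - 1*692523 = √(-209 + 14760) - 692523 = √14551 - 692523 = -692523 + √14551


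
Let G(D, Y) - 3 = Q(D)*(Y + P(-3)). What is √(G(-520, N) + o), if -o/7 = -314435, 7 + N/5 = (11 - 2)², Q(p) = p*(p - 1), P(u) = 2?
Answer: 2*√25745822 ≈ 10148.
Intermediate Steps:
Q(p) = p*(-1 + p)
N = 370 (N = -35 + 5*(11 - 2)² = -35 + 5*9² = -35 + 5*81 = -35 + 405 = 370)
o = 2201045 (o = -7*(-314435) = 2201045)
G(D, Y) = 3 + D*(-1 + D)*(2 + Y) (G(D, Y) = 3 + (D*(-1 + D))*(Y + 2) = 3 + (D*(-1 + D))*(2 + Y) = 3 + D*(-1 + D)*(2 + Y))
√(G(-520, N) + o) = √((3 + 2*(-520)*(-1 - 520) - 520*370*(-1 - 520)) + 2201045) = √((3 + 2*(-520)*(-521) - 520*370*(-521)) + 2201045) = √((3 + 541840 + 100240400) + 2201045) = √(100782243 + 2201045) = √102983288 = 2*√25745822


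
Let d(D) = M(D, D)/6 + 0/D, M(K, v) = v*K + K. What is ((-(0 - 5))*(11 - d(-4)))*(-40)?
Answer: -1800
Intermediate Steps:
M(K, v) = K + K*v (M(K, v) = K*v + K = K + K*v)
d(D) = D*(1 + D)/6 (d(D) = (D*(1 + D))/6 + 0/D = (D*(1 + D))*(⅙) + 0 = D*(1 + D)/6 + 0 = D*(1 + D)/6)
((-(0 - 5))*(11 - d(-4)))*(-40) = ((-(0 - 5))*(11 - (-4)*(1 - 4)/6))*(-40) = ((-1*(-5))*(11 - (-4)*(-3)/6))*(-40) = (5*(11 - 1*2))*(-40) = (5*(11 - 2))*(-40) = (5*9)*(-40) = 45*(-40) = -1800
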